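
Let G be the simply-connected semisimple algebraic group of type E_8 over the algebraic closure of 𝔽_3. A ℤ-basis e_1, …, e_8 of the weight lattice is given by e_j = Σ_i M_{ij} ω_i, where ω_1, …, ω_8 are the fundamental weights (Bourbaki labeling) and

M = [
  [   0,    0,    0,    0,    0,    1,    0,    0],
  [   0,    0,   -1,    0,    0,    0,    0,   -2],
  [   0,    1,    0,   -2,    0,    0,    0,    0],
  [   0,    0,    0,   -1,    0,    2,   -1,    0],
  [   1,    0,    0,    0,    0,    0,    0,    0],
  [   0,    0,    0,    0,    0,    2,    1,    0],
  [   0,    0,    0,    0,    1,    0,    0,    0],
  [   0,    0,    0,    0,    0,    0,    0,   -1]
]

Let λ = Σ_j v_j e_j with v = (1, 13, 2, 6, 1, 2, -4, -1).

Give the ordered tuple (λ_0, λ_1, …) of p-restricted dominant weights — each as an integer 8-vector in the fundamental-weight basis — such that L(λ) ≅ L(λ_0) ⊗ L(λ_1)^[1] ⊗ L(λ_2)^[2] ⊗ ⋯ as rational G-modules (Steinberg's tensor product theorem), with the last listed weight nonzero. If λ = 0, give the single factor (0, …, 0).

Change of basis e → ω: c = M·v where v = (1, 13, 2, 6, 1, 2, -4, -1):
  c_1 = (0)·(1) + (0)·(13) + (0)·(2) + (0)·(6) + (0)·(1) + (1)·(2) + (0)·(-4) + (0)·(-1) = 2
  c_2 = (0)·(1) + (0)·(13) + (-1)·(2) + (0)·(6) + (0)·(1) + (0)·(2) + (0)·(-4) + (-2)·(-1) = 0
  c_3 = (0)·(1) + (1)·(13) + (0)·(2) + (-2)·(6) + (0)·(1) + (0)·(2) + (0)·(-4) + (0)·(-1) = 1
  c_4 = (0)·(1) + (0)·(13) + (0)·(2) + (-1)·(6) + (0)·(1) + (2)·(2) + (-1)·(-4) + (0)·(-1) = 2
  c_5 = (1)·(1) + (0)·(13) + (0)·(2) + (0)·(6) + (0)·(1) + (0)·(2) + (0)·(-4) + (0)·(-1) = 1
  c_6 = (0)·(1) + (0)·(13) + (0)·(2) + (0)·(6) + (0)·(1) + (2)·(2) + (1)·(-4) + (0)·(-1) = 0
  c_7 = (0)·(1) + (0)·(13) + (0)·(2) + (0)·(6) + (1)·(1) + (0)·(2) + (0)·(-4) + (0)·(-1) = 1
  c_8 = (0)·(1) + (0)·(13) + (0)·(2) + (0)·(6) + (0)·(1) + (0)·(2) + (0)·(-4) + (-1)·(-1) = 1
Writing each c_i in base p = 3:
  c_1 = 2 = 2·3^0
  c_2 = 0
  c_3 = 1 = 1·3^0
  c_4 = 2 = 2·3^0
  c_5 = 1 = 1·3^0
  c_6 = 0
  c_7 = 1 = 1·3^0
  c_8 = 1 = 1·3^0
λ_0 = (2, 0, 1, 2, 1, 0, 1, 1)

((2, 0, 1, 2, 1, 0, 1, 1),)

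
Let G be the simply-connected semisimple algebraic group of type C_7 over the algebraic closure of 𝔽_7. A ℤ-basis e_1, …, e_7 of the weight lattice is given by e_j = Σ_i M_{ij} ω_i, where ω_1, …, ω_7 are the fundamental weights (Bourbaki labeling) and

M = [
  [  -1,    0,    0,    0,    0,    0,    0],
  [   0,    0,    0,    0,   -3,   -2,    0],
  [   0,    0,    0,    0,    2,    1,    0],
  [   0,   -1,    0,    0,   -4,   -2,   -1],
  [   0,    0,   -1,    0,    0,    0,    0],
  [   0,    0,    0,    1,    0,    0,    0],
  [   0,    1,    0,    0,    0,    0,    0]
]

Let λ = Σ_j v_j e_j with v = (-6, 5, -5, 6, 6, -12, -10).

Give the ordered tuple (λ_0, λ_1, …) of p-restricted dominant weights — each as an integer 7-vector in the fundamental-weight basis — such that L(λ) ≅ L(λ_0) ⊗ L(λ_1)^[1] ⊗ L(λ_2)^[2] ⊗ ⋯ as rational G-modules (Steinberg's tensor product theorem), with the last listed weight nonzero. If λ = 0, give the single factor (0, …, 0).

((6, 6, 0, 5, 5, 6, 5),)

Compute c_i = Σ_j M_{ij} v_j with v = (-6, 5, -5, 6, 6, -12, -10):
  c_1 = -1*-6 + 0*5 + 0*-5 + 0*6 + 0*6 + 0*-12 + 0*-10 = 6
  c_2 = 0*-6 + 0*5 + 0*-5 + 0*6 + -3*6 + -2*-12 + 0*-10 = 6
  c_3 = 0*-6 + 0*5 + 0*-5 + 0*6 + 2*6 + 1*-12 + 0*-10 = 0
  c_4 = 0*-6 + -1*5 + 0*-5 + 0*6 + -4*6 + -2*-12 + -1*-10 = 5
  c_5 = 0*-6 + 0*5 + -1*-5 + 0*6 + 0*6 + 0*-12 + 0*-10 = 5
  c_6 = 0*-6 + 0*5 + 0*-5 + 1*6 + 0*6 + 0*-12 + 0*-10 = 6
  c_7 = 0*-6 + 1*5 + 0*-5 + 0*6 + 0*6 + 0*-12 + 0*-10 = 5
p = 7; digits c_i = Σ_j d_{ij}·7^j, 0 ≤ d_{ij} < 7:
  c_1 = 6 = 6·7^0
  c_2 = 6 = 6·7^0
  c_3 = 0
  c_4 = 5 = 5·7^0
  c_5 = 5 = 5·7^0
  c_6 = 6 = 6·7^0
  c_7 = 5 = 5·7^0
Factor λ_0 = (6, 6, 0, 5, 5, 6, 5)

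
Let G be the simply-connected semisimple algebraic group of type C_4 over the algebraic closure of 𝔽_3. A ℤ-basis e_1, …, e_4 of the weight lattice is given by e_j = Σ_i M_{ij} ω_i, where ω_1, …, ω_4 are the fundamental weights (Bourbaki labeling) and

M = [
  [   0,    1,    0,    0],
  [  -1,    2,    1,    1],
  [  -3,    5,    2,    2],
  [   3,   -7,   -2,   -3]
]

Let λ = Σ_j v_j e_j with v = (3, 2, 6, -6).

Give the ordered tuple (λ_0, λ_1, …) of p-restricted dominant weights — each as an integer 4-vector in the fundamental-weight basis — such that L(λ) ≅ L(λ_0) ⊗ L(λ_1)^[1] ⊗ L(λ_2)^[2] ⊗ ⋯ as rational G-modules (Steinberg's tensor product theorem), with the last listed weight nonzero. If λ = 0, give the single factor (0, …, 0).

((2, 1, 1, 1),)

ω-coordinates c = M·v, v = (3, 2, 6, -6):
  c_1 = 0·3 + 1·2 + 0·6 + (0)·(-6) = 2
  c_2 = (-1)·(3) + 2·2 + 1·6 + (1)·(-6) = 1
  c_3 = (-3)·(3) + 5·2 + 2·6 + (2)·(-6) = 1
  c_4 = 3·3 + (-7)·(2) + (-2)·(6) + (-3)·(-6) = 1
Base-3 expansion of each c_i:
  c_1 = 2 = 2·3^0
  c_2 = 1 = 1·3^0
  c_3 = 1 = 1·3^0
  c_4 = 1 = 1·3^0
λ_0 = (2, 1, 1, 1)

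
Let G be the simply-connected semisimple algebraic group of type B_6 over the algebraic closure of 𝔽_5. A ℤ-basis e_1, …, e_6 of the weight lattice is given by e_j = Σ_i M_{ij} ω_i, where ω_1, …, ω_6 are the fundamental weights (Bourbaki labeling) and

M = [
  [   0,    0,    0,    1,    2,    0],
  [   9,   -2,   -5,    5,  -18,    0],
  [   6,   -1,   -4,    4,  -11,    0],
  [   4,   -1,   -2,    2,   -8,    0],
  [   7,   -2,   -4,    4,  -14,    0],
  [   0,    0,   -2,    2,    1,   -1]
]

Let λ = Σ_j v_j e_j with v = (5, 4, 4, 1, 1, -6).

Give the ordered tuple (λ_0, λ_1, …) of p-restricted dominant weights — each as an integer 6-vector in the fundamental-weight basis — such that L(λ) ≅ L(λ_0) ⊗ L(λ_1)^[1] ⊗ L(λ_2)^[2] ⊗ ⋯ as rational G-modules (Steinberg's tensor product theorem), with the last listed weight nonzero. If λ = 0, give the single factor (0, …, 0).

((3, 4, 3, 2, 1, 1),)

Change of basis e → ω: c = M·v where v = (5, 4, 4, 1, 1, -6):
  c_1 = 0*5 + 0*4 + 0*4 + 1*1 + 2*1 + 0*-6 = 3
  c_2 = 9*5 + -2*4 + -5*4 + 5*1 + -18*1 + 0*-6 = 4
  c_3 = 6*5 + -1*4 + -4*4 + 4*1 + -11*1 + 0*-6 = 3
  c_4 = 4*5 + -1*4 + -2*4 + 2*1 + -8*1 + 0*-6 = 2
  c_5 = 7*5 + -2*4 + -4*4 + 4*1 + -14*1 + 0*-6 = 1
  c_6 = 0*5 + 0*4 + -2*4 + 2*1 + 1*1 + -1*-6 = 1
Writing each c_i in base p = 5:
  c_1 = 3 = 3·5^0
  c_2 = 4 = 4·5^0
  c_3 = 3 = 3·5^0
  c_4 = 2 = 2·5^0
  c_5 = 1 = 1·5^0
  c_6 = 1 = 1·5^0
Factor λ_0 = (3, 4, 3, 2, 1, 1)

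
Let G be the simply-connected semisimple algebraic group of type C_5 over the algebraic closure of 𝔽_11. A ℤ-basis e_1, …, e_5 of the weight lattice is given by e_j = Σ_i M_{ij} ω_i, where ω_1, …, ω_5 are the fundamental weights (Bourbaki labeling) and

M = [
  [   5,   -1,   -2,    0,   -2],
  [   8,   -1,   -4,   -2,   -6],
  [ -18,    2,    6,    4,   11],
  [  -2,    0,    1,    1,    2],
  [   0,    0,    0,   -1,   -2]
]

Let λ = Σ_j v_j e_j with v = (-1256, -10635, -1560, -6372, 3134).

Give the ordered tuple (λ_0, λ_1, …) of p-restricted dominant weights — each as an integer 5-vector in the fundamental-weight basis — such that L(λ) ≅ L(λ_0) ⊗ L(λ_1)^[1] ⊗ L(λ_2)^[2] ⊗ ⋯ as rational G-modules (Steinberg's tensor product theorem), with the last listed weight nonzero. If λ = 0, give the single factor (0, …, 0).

Compute c_i = Σ_j M_{ij} v_j with v = (-1256, -10635, -1560, -6372, 3134):
  c_1 = (5)·(-1256) + (-1)·(-10635) + (-2)·(-1560) + (0)·(-6372) + (-2)·(3134) = 1207
  c_2 = (8)·(-1256) + (-1)·(-10635) + (-4)·(-1560) + (-2)·(-6372) + (-6)·(3134) = 767
  c_3 = (-18)·(-1256) + (2)·(-10635) + (6)·(-1560) + (4)·(-6372) + (11)·(3134) = 964
  c_4 = (-2)·(-1256) + (0)·(-10635) + (1)·(-1560) + (1)·(-6372) + (2)·(3134) = 848
  c_5 = (0)·(-1256) + (0)·(-10635) + (0)·(-1560) + (-1)·(-6372) + (-2)·(3134) = 104
Base-11 expansion of each c_i:
  c_1 = 1207 = 8·11^0 + 10·11^1 + 9·11^2
  c_2 = 767 = 8·11^0 + 3·11^1 + 6·11^2
  c_3 = 964 = 7·11^0 + 10·11^1 + 7·11^2
  c_4 = 848 = 1·11^0 + 0·11^1 + 7·11^2
  c_5 = 104 = 5·11^0 + 9·11^1
p-restricted factor λ_0 = (8, 8, 7, 1, 5)
p-restricted factor λ_1 = (10, 3, 10, 0, 9)
p-restricted factor λ_2 = (9, 6, 7, 7, 0)

((8, 8, 7, 1, 5), (10, 3, 10, 0, 9), (9, 6, 7, 7, 0))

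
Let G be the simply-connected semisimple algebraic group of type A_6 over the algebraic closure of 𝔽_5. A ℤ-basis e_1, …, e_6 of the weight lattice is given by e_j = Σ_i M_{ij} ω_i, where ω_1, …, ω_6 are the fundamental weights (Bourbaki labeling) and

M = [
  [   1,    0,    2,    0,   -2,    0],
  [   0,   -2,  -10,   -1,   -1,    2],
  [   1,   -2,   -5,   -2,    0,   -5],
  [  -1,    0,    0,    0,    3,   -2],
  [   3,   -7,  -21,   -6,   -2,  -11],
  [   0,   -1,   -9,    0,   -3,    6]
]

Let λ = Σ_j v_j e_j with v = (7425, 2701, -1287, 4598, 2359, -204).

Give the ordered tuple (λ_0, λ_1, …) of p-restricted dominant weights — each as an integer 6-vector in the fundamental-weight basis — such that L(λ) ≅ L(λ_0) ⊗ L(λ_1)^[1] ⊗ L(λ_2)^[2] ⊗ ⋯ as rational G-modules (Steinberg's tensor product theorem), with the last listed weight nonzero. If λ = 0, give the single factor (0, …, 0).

((3, 3, 2, 0, 3, 1), (1, 0, 1, 2, 1, 1), (0, 4, 1, 2, 3, 3), (1, 0, 2, 0, 2, 4))

Compute c_i = Σ_j M_{ij} v_j with v = (7425, 2701, -1287, 4598, 2359, -204):
  c_1 = 1*7425 + 0*2701 + 2*-1287 + 0*4598 + -2*2359 + 0*-204 = 133
  c_2 = 0*7425 + -2*2701 + -10*-1287 + -1*4598 + -1*2359 + 2*-204 = 103
  c_3 = 1*7425 + -2*2701 + -5*-1287 + -2*4598 + 0*2359 + -5*-204 = 282
  c_4 = -1*7425 + 0*2701 + 0*-1287 + 0*4598 + 3*2359 + -2*-204 = 60
  c_5 = 3*7425 + -7*2701 + -21*-1287 + -6*4598 + -2*2359 + -11*-204 = 333
  c_6 = 0*7425 + -1*2701 + -9*-1287 + 0*4598 + -3*2359 + 6*-204 = 581
Writing each c_i in base p = 5:
  c_1 = 133 = 3·5^0 + 1·5^1 + 0·5^2 + 1·5^3
  c_2 = 103 = 3·5^0 + 0·5^1 + 4·5^2
  c_3 = 282 = 2·5^0 + 1·5^1 + 1·5^2 + 2·5^3
  c_4 = 60 = 0·5^0 + 2·5^1 + 2·5^2
  c_5 = 333 = 3·5^0 + 1·5^1 + 3·5^2 + 2·5^3
  c_6 = 581 = 1·5^0 + 1·5^1 + 3·5^2 + 4·5^3
λ_0 = (3, 3, 2, 0, 3, 1)
λ_1 = (1, 0, 1, 2, 1, 1)
λ_2 = (0, 4, 1, 2, 3, 3)
λ_3 = (1, 0, 2, 0, 2, 4)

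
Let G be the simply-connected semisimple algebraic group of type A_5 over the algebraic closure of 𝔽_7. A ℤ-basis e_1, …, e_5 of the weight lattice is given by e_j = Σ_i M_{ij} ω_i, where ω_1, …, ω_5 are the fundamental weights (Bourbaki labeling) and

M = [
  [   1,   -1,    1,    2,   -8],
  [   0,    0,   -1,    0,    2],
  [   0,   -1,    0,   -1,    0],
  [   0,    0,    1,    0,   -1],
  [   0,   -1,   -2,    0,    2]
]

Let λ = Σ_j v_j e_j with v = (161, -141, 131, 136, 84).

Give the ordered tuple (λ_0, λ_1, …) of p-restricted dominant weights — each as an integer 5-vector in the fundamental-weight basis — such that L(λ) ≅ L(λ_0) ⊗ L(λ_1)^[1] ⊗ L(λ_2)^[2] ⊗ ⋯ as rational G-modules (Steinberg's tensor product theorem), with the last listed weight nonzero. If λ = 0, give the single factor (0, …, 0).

In the fundamental-weight basis, λ has coordinates c = M·v (v = (161, -141, 131, 136, 84)):
  c_1 = 1·161 + (-1)·(-141) + 1·131 + 2·136 + (-8)·(84) = 33
  c_2 = 0·161 + (0)·(-141) + (-1)·(131) + 0·136 + 2·84 = 37
  c_3 = 0·161 + (-1)·(-141) + 0·131 + (-1)·(136) + 0·84 = 5
  c_4 = 0·161 + (0)·(-141) + 1·131 + 0·136 + (-1)·(84) = 47
  c_5 = 0·161 + (-1)·(-141) + (-2)·(131) + 0·136 + 2·84 = 47
Writing each c_i in base p = 7:
  c_1 = 33 = 5·7^0 + 4·7^1
  c_2 = 37 = 2·7^0 + 5·7^1
  c_3 = 5 = 5·7^0
  c_4 = 47 = 5·7^0 + 6·7^1
  c_5 = 47 = 5·7^0 + 6·7^1
λ_0 = (5, 2, 5, 5, 5)
λ_1 = (4, 5, 0, 6, 6)

((5, 2, 5, 5, 5), (4, 5, 0, 6, 6))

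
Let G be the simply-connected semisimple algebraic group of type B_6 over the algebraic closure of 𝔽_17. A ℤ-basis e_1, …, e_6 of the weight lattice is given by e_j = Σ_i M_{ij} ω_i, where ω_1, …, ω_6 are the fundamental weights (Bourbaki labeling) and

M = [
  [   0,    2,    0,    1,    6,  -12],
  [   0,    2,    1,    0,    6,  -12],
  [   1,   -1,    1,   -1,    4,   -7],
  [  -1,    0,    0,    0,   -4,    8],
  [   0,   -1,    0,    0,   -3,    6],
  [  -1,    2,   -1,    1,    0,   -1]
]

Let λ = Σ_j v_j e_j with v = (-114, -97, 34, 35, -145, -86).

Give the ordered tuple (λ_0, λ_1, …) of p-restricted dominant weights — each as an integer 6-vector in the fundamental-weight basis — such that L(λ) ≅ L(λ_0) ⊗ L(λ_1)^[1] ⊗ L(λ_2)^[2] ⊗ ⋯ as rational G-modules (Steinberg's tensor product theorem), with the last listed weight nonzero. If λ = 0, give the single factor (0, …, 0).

Converting to the ω-basis (c_i = row i of M dotted with v = (-114, -97, 34, 35, -145, -86)):
  c_1 = 0*-114 + 2*-97 + 0*34 + 1*35 + 6*-145 + -12*-86 = 3
  c_2 = 0*-114 + 2*-97 + 1*34 + 0*35 + 6*-145 + -12*-86 = 2
  c_3 = 1*-114 + -1*-97 + 1*34 + -1*35 + 4*-145 + -7*-86 = 4
  c_4 = -1*-114 + 0*-97 + 0*34 + 0*35 + -4*-145 + 8*-86 = 6
  c_5 = 0*-114 + -1*-97 + 0*34 + 0*35 + -3*-145 + 6*-86 = 16
  c_6 = -1*-114 + 2*-97 + -1*34 + 1*35 + 0*-145 + -1*-86 = 7
Expand coordinatewise in base 17:
  c_1 = 3 = 3·17^0
  c_2 = 2 = 2·17^0
  c_3 = 4 = 4·17^0
  c_4 = 6 = 6·17^0
  c_5 = 16 = 16·17^0
  c_6 = 7 = 7·17^0
Factor λ_0 = (3, 2, 4, 6, 16, 7)

((3, 2, 4, 6, 16, 7),)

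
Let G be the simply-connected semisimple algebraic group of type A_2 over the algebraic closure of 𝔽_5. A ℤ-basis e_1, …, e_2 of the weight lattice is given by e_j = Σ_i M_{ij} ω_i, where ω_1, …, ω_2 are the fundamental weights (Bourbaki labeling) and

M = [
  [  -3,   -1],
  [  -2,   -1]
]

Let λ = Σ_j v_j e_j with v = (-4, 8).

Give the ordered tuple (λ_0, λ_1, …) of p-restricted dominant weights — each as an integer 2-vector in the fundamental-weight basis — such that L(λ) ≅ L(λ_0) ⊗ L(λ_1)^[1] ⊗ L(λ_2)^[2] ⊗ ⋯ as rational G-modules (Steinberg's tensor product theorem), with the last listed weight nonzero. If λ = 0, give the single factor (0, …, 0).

((4, 0),)

Change of basis e → ω: c = M·v where v = (-4, 8):
  c_1 = (-3)·(-4) + (-1)·(8) = 4
  c_2 = (-2)·(-4) + (-1)·(8) = 0
Writing each c_i in base p = 5:
  c_1 = 4 = 4·5^0
  c_2 = 0
p-restricted factor λ_0 = (4, 0)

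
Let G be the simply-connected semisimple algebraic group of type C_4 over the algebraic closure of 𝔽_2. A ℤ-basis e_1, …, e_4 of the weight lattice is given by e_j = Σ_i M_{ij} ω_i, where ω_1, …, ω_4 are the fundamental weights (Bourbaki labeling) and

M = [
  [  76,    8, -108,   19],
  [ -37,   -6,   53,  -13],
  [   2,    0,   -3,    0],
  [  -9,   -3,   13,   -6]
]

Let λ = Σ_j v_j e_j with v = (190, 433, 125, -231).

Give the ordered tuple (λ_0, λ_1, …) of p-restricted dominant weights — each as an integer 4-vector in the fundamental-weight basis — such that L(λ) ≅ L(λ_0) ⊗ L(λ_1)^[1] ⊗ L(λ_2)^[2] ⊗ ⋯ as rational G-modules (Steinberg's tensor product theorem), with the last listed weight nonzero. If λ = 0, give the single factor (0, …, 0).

((1, 0, 1, 0), (1, 0, 0, 1), (1, 0, 1, 0), (1, 0, 0, 0))

ω-coordinates c = M·v, v = (190, 433, 125, -231):
  c_1 = 76*190 + 8*433 + -108*125 + 19*-231 = 15
  c_2 = -37*190 + -6*433 + 53*125 + -13*-231 = 0
  c_3 = 2*190 + 0*433 + -3*125 + 0*-231 = 5
  c_4 = -9*190 + -3*433 + 13*125 + -6*-231 = 2
Writing each c_i in base p = 2:
  c_1 = 15 = 1·2^0 + 1·2^1 + 1·2^2 + 1·2^3
  c_2 = 0
  c_3 = 5 = 1·2^0 + 0·2^1 + 1·2^2
  c_4 = 2 = 0·2^0 + 1·2^1
λ_0 = (1, 0, 1, 0)
λ_1 = (1, 0, 0, 1)
λ_2 = (1, 0, 1, 0)
λ_3 = (1, 0, 0, 0)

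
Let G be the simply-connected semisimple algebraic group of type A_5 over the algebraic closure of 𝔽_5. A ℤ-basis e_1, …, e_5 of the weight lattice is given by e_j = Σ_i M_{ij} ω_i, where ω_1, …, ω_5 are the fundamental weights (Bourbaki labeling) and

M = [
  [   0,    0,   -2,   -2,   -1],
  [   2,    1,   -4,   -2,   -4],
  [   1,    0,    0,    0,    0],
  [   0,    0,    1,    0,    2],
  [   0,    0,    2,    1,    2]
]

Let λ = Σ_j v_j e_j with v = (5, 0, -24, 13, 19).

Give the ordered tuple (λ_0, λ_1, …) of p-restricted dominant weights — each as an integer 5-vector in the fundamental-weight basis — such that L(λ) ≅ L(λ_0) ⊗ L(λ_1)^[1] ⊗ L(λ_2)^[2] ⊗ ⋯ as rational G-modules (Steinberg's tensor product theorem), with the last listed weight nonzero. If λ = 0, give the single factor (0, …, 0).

((3, 4, 0, 4, 3), (0, 0, 1, 2, 0))

Converting to the ω-basis (c_i = row i of M dotted with v = (5, 0, -24, 13, 19)):
  c_1 = 0·5 + 0·0 + (-2)·(-24) + (-2)·(13) + (-1)·(19) = 3
  c_2 = 2·5 + 1·0 + (-4)·(-24) + (-2)·(13) + (-4)·(19) = 4
  c_3 = 1·5 + 0·0 + (0)·(-24) + 0·13 + 0·19 = 5
  c_4 = 0·5 + 0·0 + (1)·(-24) + 0·13 + 2·19 = 14
  c_5 = 0·5 + 0·0 + (2)·(-24) + 1·13 + 2·19 = 3
p = 5; digits c_i = Σ_j d_{ij}·5^j, 0 ≤ d_{ij} < 5:
  c_1 = 3 = 3·5^0
  c_2 = 4 = 4·5^0
  c_3 = 5 = 0·5^0 + 1·5^1
  c_4 = 14 = 4·5^0 + 2·5^1
  c_5 = 3 = 3·5^0
λ_0 = (3, 4, 0, 4, 3)
λ_1 = (0, 0, 1, 2, 0)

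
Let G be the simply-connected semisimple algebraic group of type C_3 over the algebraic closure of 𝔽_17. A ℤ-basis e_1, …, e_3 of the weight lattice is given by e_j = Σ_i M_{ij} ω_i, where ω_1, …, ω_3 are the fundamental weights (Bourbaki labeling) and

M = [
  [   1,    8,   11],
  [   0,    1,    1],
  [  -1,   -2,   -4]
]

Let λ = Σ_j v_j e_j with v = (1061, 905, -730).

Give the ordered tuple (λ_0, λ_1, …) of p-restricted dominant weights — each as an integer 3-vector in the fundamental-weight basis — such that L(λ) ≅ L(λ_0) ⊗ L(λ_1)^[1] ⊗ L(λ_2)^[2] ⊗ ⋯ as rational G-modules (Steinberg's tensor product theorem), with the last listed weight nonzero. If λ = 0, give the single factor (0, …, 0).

((16, 5, 15), (15, 10, 2))

In the fundamental-weight basis, λ has coordinates c = M·v (v = (1061, 905, -730)):
  c_1 = 1*1061 + 8*905 + 11*-730 = 271
  c_2 = 0*1061 + 1*905 + 1*-730 = 175
  c_3 = -1*1061 + -2*905 + -4*-730 = 49
Expand coordinatewise in base 17:
  c_1 = 271 = 16·17^0 + 15·17^1
  c_2 = 175 = 5·17^0 + 10·17^1
  c_3 = 49 = 15·17^0 + 2·17^1
p-restricted factor λ_0 = (16, 5, 15)
p-restricted factor λ_1 = (15, 10, 2)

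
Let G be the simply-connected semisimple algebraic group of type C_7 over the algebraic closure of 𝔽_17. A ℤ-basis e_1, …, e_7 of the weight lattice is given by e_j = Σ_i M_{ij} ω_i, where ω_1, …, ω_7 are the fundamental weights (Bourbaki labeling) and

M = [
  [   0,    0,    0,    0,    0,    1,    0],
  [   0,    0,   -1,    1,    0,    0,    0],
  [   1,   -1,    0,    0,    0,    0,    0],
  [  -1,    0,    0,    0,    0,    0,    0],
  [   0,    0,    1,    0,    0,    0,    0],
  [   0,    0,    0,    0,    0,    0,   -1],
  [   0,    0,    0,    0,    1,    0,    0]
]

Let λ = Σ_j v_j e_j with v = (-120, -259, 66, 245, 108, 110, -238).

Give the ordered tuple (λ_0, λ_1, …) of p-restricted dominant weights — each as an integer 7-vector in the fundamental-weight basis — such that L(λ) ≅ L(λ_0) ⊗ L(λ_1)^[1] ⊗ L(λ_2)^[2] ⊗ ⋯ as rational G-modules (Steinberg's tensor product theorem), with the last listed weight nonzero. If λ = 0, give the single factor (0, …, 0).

Change of basis e → ω: c = M·v where v = (-120, -259, 66, 245, 108, 110, -238):
  c_1 = 0*-120 + 0*-259 + 0*66 + 0*245 + 0*108 + 1*110 + 0*-238 = 110
  c_2 = 0*-120 + 0*-259 + -1*66 + 1*245 + 0*108 + 0*110 + 0*-238 = 179
  c_3 = 1*-120 + -1*-259 + 0*66 + 0*245 + 0*108 + 0*110 + 0*-238 = 139
  c_4 = -1*-120 + 0*-259 + 0*66 + 0*245 + 0*108 + 0*110 + 0*-238 = 120
  c_5 = 0*-120 + 0*-259 + 1*66 + 0*245 + 0*108 + 0*110 + 0*-238 = 66
  c_6 = 0*-120 + 0*-259 + 0*66 + 0*245 + 0*108 + 0*110 + -1*-238 = 238
  c_7 = 0*-120 + 0*-259 + 0*66 + 0*245 + 1*108 + 0*110 + 0*-238 = 108
Base-17 expansion of each c_i:
  c_1 = 110 = 8·17^0 + 6·17^1
  c_2 = 179 = 9·17^0 + 10·17^1
  c_3 = 139 = 3·17^0 + 8·17^1
  c_4 = 120 = 1·17^0 + 7·17^1
  c_5 = 66 = 15·17^0 + 3·17^1
  c_6 = 238 = 0·17^0 + 14·17^1
  c_7 = 108 = 6·17^0 + 6·17^1
p-restricted factor λ_0 = (8, 9, 3, 1, 15, 0, 6)
p-restricted factor λ_1 = (6, 10, 8, 7, 3, 14, 6)

((8, 9, 3, 1, 15, 0, 6), (6, 10, 8, 7, 3, 14, 6))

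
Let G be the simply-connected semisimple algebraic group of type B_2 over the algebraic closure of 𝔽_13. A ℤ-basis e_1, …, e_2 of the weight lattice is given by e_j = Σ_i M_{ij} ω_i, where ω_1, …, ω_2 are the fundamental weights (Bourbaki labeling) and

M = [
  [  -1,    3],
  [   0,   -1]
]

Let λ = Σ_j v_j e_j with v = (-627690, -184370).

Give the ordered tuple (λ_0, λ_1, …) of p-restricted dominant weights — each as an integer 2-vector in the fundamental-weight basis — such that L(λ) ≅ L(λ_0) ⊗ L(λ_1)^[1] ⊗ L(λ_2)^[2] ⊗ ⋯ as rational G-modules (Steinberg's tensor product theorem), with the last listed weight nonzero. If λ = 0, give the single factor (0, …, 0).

((12, 4), (3, 12), (12, 11), (7, 5), (2, 6))

Converting to the ω-basis (c_i = row i of M dotted with v = (-627690, -184370)):
  c_1 = (-1)·(-627690) + (3)·(-184370) = 74580
  c_2 = (0)·(-627690) + (-1)·(-184370) = 184370
p = 13; digits c_i = Σ_j d_{ij}·13^j, 0 ≤ d_{ij} < 13:
  c_1 = 74580 = 12·13^0 + 3·13^1 + 12·13^2 + 7·13^3 + 2·13^4
  c_2 = 184370 = 4·13^0 + 12·13^1 + 11·13^2 + 5·13^3 + 6·13^4
Factor λ_0 = (12, 4)
Factor λ_1 = (3, 12)
Factor λ_2 = (12, 11)
Factor λ_3 = (7, 5)
Factor λ_4 = (2, 6)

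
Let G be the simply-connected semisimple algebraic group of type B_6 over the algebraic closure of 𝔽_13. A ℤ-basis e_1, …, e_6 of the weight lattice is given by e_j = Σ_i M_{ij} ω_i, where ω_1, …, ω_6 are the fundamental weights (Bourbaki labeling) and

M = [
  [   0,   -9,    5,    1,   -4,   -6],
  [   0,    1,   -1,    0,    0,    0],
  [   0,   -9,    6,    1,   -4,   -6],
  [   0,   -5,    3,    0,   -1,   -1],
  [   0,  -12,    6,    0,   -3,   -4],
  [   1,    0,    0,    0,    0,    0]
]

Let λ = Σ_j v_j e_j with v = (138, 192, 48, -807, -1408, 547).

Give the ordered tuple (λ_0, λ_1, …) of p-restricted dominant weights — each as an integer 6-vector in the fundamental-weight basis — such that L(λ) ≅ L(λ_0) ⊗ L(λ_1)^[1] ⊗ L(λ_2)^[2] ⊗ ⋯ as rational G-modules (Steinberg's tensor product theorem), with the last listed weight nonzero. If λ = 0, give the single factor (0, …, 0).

In the fundamental-weight basis, λ has coordinates c = M·v (v = (138, 192, 48, -807, -1408, 547)):
  c_1 = 0*138 + -9*192 + 5*48 + 1*-807 + -4*-1408 + -6*547 = 55
  c_2 = 0*138 + 1*192 + -1*48 + 0*-807 + 0*-1408 + 0*547 = 144
  c_3 = 0*138 + -9*192 + 6*48 + 1*-807 + -4*-1408 + -6*547 = 103
  c_4 = 0*138 + -5*192 + 3*48 + 0*-807 + -1*-1408 + -1*547 = 45
  c_5 = 0*138 + -12*192 + 6*48 + 0*-807 + -3*-1408 + -4*547 = 20
  c_6 = 1*138 + 0*192 + 0*48 + 0*-807 + 0*-1408 + 0*547 = 138
p = 13; digits c_i = Σ_j d_{ij}·13^j, 0 ≤ d_{ij} < 13:
  c_1 = 55 = 3·13^0 + 4·13^1
  c_2 = 144 = 1·13^0 + 11·13^1
  c_3 = 103 = 12·13^0 + 7·13^1
  c_4 = 45 = 6·13^0 + 3·13^1
  c_5 = 20 = 7·13^0 + 1·13^1
  c_6 = 138 = 8·13^0 + 10·13^1
Factor λ_0 = (3, 1, 12, 6, 7, 8)
Factor λ_1 = (4, 11, 7, 3, 1, 10)

((3, 1, 12, 6, 7, 8), (4, 11, 7, 3, 1, 10))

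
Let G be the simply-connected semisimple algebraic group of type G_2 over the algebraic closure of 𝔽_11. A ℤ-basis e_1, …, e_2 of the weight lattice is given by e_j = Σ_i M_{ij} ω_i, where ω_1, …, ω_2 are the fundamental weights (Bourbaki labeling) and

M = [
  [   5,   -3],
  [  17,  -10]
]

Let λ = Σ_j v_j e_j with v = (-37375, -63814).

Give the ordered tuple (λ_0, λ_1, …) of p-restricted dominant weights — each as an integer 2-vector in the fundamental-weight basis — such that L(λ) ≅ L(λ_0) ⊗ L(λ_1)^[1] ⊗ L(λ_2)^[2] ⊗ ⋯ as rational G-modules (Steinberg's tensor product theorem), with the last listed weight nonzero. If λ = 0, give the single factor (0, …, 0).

Converting to the ω-basis (c_i = row i of M dotted with v = (-37375, -63814)):
  c_1 = (5)·(-37375) + (-3)·(-63814) = 4567
  c_2 = (17)·(-37375) + (-10)·(-63814) = 2765
Base-11 expansion of each c_i:
  c_1 = 4567 = 2·11^0 + 8·11^1 + 4·11^2 + 3·11^3
  c_2 = 2765 = 4·11^0 + 9·11^1 + 0·11^2 + 2·11^3
p-restricted factor λ_0 = (2, 4)
p-restricted factor λ_1 = (8, 9)
p-restricted factor λ_2 = (4, 0)
p-restricted factor λ_3 = (3, 2)

((2, 4), (8, 9), (4, 0), (3, 2))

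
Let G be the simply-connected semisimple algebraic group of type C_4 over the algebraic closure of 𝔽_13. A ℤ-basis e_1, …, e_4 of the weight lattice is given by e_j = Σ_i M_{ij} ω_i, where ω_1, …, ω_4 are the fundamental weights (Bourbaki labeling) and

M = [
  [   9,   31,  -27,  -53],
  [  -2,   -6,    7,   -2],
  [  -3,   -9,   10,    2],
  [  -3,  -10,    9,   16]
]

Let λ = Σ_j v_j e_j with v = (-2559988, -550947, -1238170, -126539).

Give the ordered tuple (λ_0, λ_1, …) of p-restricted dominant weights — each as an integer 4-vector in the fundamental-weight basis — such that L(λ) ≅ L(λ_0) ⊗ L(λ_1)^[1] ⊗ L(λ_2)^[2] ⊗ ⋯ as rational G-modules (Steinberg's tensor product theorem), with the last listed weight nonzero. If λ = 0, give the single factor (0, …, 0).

ω-coordinates c = M·v, v = (-2559988, -550947, -1238170, -126539):
  c_1 = 9*-2559988 + 31*-550947 + -27*-1238170 + -53*-126539 = 17908
  c_2 = -2*-2559988 + -6*-550947 + 7*-1238170 + -2*-126539 = 11546
  c_3 = -3*-2559988 + -9*-550947 + 10*-1238170 + 2*-126539 = 3709
  c_4 = -3*-2559988 + -10*-550947 + 9*-1238170 + 16*-126539 = 21280
Writing each c_i in base p = 13:
  c_1 = 17908 = 7·13^0 + 12·13^1 + 1·13^2 + 8·13^3
  c_2 = 11546 = 2·13^0 + 4·13^1 + 3·13^2 + 5·13^3
  c_3 = 3709 = 4·13^0 + 12·13^1 + 8·13^2 + 1·13^3
  c_4 = 21280 = 12·13^0 + 11·13^1 + 8·13^2 + 9·13^3
Factor λ_0 = (7, 2, 4, 12)
Factor λ_1 = (12, 4, 12, 11)
Factor λ_2 = (1, 3, 8, 8)
Factor λ_3 = (8, 5, 1, 9)

((7, 2, 4, 12), (12, 4, 12, 11), (1, 3, 8, 8), (8, 5, 1, 9))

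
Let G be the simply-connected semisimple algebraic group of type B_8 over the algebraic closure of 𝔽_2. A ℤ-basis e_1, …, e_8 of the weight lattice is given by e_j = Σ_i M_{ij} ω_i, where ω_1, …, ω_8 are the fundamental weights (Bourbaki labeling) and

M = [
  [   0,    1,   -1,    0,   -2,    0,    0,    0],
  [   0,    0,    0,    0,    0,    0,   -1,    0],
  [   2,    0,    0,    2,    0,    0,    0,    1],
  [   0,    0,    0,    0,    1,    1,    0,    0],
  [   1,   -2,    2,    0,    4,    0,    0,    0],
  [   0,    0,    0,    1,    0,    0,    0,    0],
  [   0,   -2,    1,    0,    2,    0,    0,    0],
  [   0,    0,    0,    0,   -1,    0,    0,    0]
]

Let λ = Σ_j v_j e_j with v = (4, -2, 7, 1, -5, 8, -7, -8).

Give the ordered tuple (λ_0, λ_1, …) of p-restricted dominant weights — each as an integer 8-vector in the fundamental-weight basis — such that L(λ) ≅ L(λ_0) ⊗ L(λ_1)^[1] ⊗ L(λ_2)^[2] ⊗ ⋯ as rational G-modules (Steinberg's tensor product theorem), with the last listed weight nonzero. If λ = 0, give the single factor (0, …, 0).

In the fundamental-weight basis, λ has coordinates c = M·v (v = (4, -2, 7, 1, -5, 8, -7, -8)):
  c_1 = 0·4 + (1)·(-2) + (-1)·(7) + 0·1 + (-2)·(-5) + 0·8 + (0)·(-7) + (0)·(-8) = 1
  c_2 = 0·4 + (0)·(-2) + 0·7 + 0·1 + (0)·(-5) + 0·8 + (-1)·(-7) + (0)·(-8) = 7
  c_3 = 2·4 + (0)·(-2) + 0·7 + 2·1 + (0)·(-5) + 0·8 + (0)·(-7) + (1)·(-8) = 2
  c_4 = 0·4 + (0)·(-2) + 0·7 + 0·1 + (1)·(-5) + 1·8 + (0)·(-7) + (0)·(-8) = 3
  c_5 = 1·4 + (-2)·(-2) + 2·7 + 0·1 + (4)·(-5) + 0·8 + (0)·(-7) + (0)·(-8) = 2
  c_6 = 0·4 + (0)·(-2) + 0·7 + 1·1 + (0)·(-5) + 0·8 + (0)·(-7) + (0)·(-8) = 1
  c_7 = 0·4 + (-2)·(-2) + 1·7 + 0·1 + (2)·(-5) + 0·8 + (0)·(-7) + (0)·(-8) = 1
  c_8 = 0·4 + (0)·(-2) + 0·7 + 0·1 + (-1)·(-5) + 0·8 + (0)·(-7) + (0)·(-8) = 5
Writing each c_i in base p = 2:
  c_1 = 1 = 1·2^0
  c_2 = 7 = 1·2^0 + 1·2^1 + 1·2^2
  c_3 = 2 = 0·2^0 + 1·2^1
  c_4 = 3 = 1·2^0 + 1·2^1
  c_5 = 2 = 0·2^0 + 1·2^1
  c_6 = 1 = 1·2^0
  c_7 = 1 = 1·2^0
  c_8 = 5 = 1·2^0 + 0·2^1 + 1·2^2
p-restricted factor λ_0 = (1, 1, 0, 1, 0, 1, 1, 1)
p-restricted factor λ_1 = (0, 1, 1, 1, 1, 0, 0, 0)
p-restricted factor λ_2 = (0, 1, 0, 0, 0, 0, 0, 1)

((1, 1, 0, 1, 0, 1, 1, 1), (0, 1, 1, 1, 1, 0, 0, 0), (0, 1, 0, 0, 0, 0, 0, 1))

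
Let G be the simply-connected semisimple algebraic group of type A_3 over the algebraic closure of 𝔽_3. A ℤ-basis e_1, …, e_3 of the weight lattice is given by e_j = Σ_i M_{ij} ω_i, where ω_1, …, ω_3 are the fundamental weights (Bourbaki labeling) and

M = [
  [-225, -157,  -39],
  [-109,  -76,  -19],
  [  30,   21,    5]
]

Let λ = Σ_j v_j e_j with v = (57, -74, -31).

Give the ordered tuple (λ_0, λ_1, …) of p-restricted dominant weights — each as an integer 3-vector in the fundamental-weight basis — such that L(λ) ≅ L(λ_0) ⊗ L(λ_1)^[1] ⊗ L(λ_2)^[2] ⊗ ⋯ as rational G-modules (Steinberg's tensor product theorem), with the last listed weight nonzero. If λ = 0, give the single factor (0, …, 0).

((2, 0, 1),)

In the fundamental-weight basis, λ has coordinates c = M·v (v = (57, -74, -31)):
  c_1 = -225*57 + -157*-74 + -39*-31 = 2
  c_2 = -109*57 + -76*-74 + -19*-31 = 0
  c_3 = 30*57 + 21*-74 + 5*-31 = 1
p = 3; digits c_i = Σ_j d_{ij}·3^j, 0 ≤ d_{ij} < 3:
  c_1 = 2 = 2·3^0
  c_2 = 0
  c_3 = 1 = 1·3^0
λ_0 = (2, 0, 1)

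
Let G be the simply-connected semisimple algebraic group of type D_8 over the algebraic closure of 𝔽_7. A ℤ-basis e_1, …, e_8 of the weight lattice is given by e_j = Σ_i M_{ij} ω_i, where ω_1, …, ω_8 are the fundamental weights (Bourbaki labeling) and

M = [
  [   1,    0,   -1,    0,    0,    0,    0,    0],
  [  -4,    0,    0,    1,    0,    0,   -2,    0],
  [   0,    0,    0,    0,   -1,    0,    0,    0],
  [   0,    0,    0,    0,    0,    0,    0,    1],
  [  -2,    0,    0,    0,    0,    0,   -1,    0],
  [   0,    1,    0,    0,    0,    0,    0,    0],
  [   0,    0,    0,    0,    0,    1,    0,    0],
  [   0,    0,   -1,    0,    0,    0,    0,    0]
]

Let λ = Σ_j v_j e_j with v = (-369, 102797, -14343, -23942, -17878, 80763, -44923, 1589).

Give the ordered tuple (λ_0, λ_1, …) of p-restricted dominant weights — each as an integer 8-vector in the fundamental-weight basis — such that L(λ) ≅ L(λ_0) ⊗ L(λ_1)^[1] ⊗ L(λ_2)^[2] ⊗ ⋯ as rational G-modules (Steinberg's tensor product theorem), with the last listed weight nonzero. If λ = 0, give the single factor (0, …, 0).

((2, 5, 0, 0, 0, 2, 4, 0), (1, 0, 6, 3, 6, 6, 1, 5), (5, 3, 0, 4, 0, 4, 3, 5), (5, 0, 3, 4, 0, 5, 4, 6), (5, 0, 0, 0, 5, 0, 5, 5), (0, 4, 1, 0, 2, 6, 4, 0))

ω-coordinates c = M·v, v = (-369, 102797, -14343, -23942, -17878, 80763, -44923, 1589):
  c_1 = 1*-369 + 0*102797 + -1*-14343 + 0*-23942 + 0*-17878 + 0*80763 + 0*-44923 + 0*1589 = 13974
  c_2 = -4*-369 + 0*102797 + 0*-14343 + 1*-23942 + 0*-17878 + 0*80763 + -2*-44923 + 0*1589 = 67380
  c_3 = 0*-369 + 0*102797 + 0*-14343 + 0*-23942 + -1*-17878 + 0*80763 + 0*-44923 + 0*1589 = 17878
  c_4 = 0*-369 + 0*102797 + 0*-14343 + 0*-23942 + 0*-17878 + 0*80763 + 0*-44923 + 1*1589 = 1589
  c_5 = -2*-369 + 0*102797 + 0*-14343 + 0*-23942 + 0*-17878 + 0*80763 + -1*-44923 + 0*1589 = 45661
  c_6 = 0*-369 + 1*102797 + 0*-14343 + 0*-23942 + 0*-17878 + 0*80763 + 0*-44923 + 0*1589 = 102797
  c_7 = 0*-369 + 0*102797 + 0*-14343 + 0*-23942 + 0*-17878 + 1*80763 + 0*-44923 + 0*1589 = 80763
  c_8 = 0*-369 + 0*102797 + -1*-14343 + 0*-23942 + 0*-17878 + 0*80763 + 0*-44923 + 0*1589 = 14343
p = 7; digits c_i = Σ_j d_{ij}·7^j, 0 ≤ d_{ij} < 7:
  c_1 = 13974 = 2·7^0 + 1·7^1 + 5·7^2 + 5·7^3 + 5·7^4
  c_2 = 67380 = 5·7^0 + 0·7^1 + 3·7^2 + 0·7^3 + 0·7^4 + 4·7^5
  c_3 = 17878 = 0·7^0 + 6·7^1 + 0·7^2 + 3·7^3 + 0·7^4 + 1·7^5
  c_4 = 1589 = 0·7^0 + 3·7^1 + 4·7^2 + 4·7^3
  c_5 = 45661 = 0·7^0 + 6·7^1 + 0·7^2 + 0·7^3 + 5·7^4 + 2·7^5
  c_6 = 102797 = 2·7^0 + 6·7^1 + 4·7^2 + 5·7^3 + 0·7^4 + 6·7^5
  c_7 = 80763 = 4·7^0 + 1·7^1 + 3·7^2 + 4·7^3 + 5·7^4 + 4·7^5
  c_8 = 14343 = 0·7^0 + 5·7^1 + 5·7^2 + 6·7^3 + 5·7^4
Factor λ_0 = (2, 5, 0, 0, 0, 2, 4, 0)
Factor λ_1 = (1, 0, 6, 3, 6, 6, 1, 5)
Factor λ_2 = (5, 3, 0, 4, 0, 4, 3, 5)
Factor λ_3 = (5, 0, 3, 4, 0, 5, 4, 6)
Factor λ_4 = (5, 0, 0, 0, 5, 0, 5, 5)
Factor λ_5 = (0, 4, 1, 0, 2, 6, 4, 0)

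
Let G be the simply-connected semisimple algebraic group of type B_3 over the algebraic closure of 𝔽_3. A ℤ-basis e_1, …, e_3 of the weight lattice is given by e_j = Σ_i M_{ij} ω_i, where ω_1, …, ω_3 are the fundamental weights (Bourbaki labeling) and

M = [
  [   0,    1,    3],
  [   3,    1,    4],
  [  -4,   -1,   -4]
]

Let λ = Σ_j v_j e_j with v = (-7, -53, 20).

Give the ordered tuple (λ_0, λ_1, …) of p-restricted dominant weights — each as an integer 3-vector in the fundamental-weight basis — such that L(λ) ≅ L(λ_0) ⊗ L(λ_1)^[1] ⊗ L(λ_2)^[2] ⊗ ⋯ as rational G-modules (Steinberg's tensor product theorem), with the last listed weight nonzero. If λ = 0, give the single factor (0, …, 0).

ω-coordinates c = M·v, v = (-7, -53, 20):
  c_1 = (0)·(-7) + (1)·(-53) + 3·20 = 7
  c_2 = (3)·(-7) + (1)·(-53) + 4·20 = 6
  c_3 = (-4)·(-7) + (-1)·(-53) + (-4)·(20) = 1
Expand coordinatewise in base 3:
  c_1 = 7 = 1·3^0 + 2·3^1
  c_2 = 6 = 0·3^0 + 2·3^1
  c_3 = 1 = 1·3^0
λ_0 = (1, 0, 1)
λ_1 = (2, 2, 0)

((1, 0, 1), (2, 2, 0))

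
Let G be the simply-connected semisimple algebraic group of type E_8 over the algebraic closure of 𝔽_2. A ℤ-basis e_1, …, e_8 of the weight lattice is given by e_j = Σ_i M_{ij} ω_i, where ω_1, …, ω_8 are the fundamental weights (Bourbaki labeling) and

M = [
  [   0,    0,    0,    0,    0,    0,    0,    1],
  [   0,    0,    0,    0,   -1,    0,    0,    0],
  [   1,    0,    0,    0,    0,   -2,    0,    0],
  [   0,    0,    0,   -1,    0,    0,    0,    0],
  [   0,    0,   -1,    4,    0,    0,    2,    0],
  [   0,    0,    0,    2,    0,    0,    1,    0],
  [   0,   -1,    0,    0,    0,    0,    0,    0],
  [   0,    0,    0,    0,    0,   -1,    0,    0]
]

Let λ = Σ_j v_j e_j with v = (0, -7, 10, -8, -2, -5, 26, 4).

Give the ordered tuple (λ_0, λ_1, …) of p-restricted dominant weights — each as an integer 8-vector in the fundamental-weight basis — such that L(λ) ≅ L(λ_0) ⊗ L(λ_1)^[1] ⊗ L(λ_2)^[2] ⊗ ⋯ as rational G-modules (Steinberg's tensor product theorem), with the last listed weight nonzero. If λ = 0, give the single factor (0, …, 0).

((0, 0, 0, 0, 0, 0, 1, 1), (0, 1, 1, 0, 1, 1, 1, 0), (1, 0, 0, 0, 0, 0, 1, 1), (0, 0, 1, 1, 1, 1, 0, 0))

Converting to the ω-basis (c_i = row i of M dotted with v = (0, -7, 10, -8, -2, -5, 26, 4)):
  c_1 = 0·0 + (0)·(-7) + 0·10 + (0)·(-8) + (0)·(-2) + (0)·(-5) + 0·26 + 1·4 = 4
  c_2 = 0·0 + (0)·(-7) + 0·10 + (0)·(-8) + (-1)·(-2) + (0)·(-5) + 0·26 + 0·4 = 2
  c_3 = 1·0 + (0)·(-7) + 0·10 + (0)·(-8) + (0)·(-2) + (-2)·(-5) + 0·26 + 0·4 = 10
  c_4 = 0·0 + (0)·(-7) + 0·10 + (-1)·(-8) + (0)·(-2) + (0)·(-5) + 0·26 + 0·4 = 8
  c_5 = 0·0 + (0)·(-7) + (-1)·(10) + (4)·(-8) + (0)·(-2) + (0)·(-5) + 2·26 + 0·4 = 10
  c_6 = 0·0 + (0)·(-7) + 0·10 + (2)·(-8) + (0)·(-2) + (0)·(-5) + 1·26 + 0·4 = 10
  c_7 = 0·0 + (-1)·(-7) + 0·10 + (0)·(-8) + (0)·(-2) + (0)·(-5) + 0·26 + 0·4 = 7
  c_8 = 0·0 + (0)·(-7) + 0·10 + (0)·(-8) + (0)·(-2) + (-1)·(-5) + 0·26 + 0·4 = 5
Expand coordinatewise in base 2:
  c_1 = 4 = 0·2^0 + 0·2^1 + 1·2^2
  c_2 = 2 = 0·2^0 + 1·2^1
  c_3 = 10 = 0·2^0 + 1·2^1 + 0·2^2 + 1·2^3
  c_4 = 8 = 0·2^0 + 0·2^1 + 0·2^2 + 1·2^3
  c_5 = 10 = 0·2^0 + 1·2^1 + 0·2^2 + 1·2^3
  c_6 = 10 = 0·2^0 + 1·2^1 + 0·2^2 + 1·2^3
  c_7 = 7 = 1·2^0 + 1·2^1 + 1·2^2
  c_8 = 5 = 1·2^0 + 0·2^1 + 1·2^2
λ_0 = (0, 0, 0, 0, 0, 0, 1, 1)
λ_1 = (0, 1, 1, 0, 1, 1, 1, 0)
λ_2 = (1, 0, 0, 0, 0, 0, 1, 1)
λ_3 = (0, 0, 1, 1, 1, 1, 0, 0)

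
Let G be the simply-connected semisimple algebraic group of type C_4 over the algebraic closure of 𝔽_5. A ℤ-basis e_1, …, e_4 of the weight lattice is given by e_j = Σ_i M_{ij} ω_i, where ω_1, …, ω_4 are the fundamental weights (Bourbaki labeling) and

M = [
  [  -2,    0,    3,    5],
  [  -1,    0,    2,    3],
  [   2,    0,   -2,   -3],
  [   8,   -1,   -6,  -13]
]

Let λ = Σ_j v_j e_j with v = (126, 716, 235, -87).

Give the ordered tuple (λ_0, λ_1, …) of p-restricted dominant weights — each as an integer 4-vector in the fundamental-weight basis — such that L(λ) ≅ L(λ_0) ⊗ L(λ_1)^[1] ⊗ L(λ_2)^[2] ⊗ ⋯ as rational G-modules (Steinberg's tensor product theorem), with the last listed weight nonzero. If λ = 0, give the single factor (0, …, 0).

Change of basis e → ω: c = M·v where v = (126, 716, 235, -87):
  c_1 = (-2)·(126) + 0·716 + 3·235 + (5)·(-87) = 18
  c_2 = (-1)·(126) + 0·716 + 2·235 + (3)·(-87) = 83
  c_3 = 2·126 + 0·716 + (-2)·(235) + (-3)·(-87) = 43
  c_4 = 8·126 + (-1)·(716) + (-6)·(235) + (-13)·(-87) = 13
Base-5 expansion of each c_i:
  c_1 = 18 = 3·5^0 + 3·5^1
  c_2 = 83 = 3·5^0 + 1·5^1 + 3·5^2
  c_3 = 43 = 3·5^0 + 3·5^1 + 1·5^2
  c_4 = 13 = 3·5^0 + 2·5^1
Factor λ_0 = (3, 3, 3, 3)
Factor λ_1 = (3, 1, 3, 2)
Factor λ_2 = (0, 3, 1, 0)

((3, 3, 3, 3), (3, 1, 3, 2), (0, 3, 1, 0))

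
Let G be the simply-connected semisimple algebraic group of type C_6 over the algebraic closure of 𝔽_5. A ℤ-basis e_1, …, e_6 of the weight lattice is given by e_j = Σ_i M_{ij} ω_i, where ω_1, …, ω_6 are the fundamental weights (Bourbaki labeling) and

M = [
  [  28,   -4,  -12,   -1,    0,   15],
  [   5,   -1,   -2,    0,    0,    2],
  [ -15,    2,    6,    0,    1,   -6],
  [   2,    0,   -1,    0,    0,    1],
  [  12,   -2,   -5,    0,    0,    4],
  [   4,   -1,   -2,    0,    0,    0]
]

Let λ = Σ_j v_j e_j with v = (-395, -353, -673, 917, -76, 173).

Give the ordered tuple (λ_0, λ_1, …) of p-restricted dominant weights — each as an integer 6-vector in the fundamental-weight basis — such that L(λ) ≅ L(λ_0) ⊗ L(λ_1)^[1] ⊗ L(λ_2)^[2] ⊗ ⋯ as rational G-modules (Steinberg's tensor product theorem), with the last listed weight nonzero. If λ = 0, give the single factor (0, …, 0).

Compute c_i = Σ_j M_{ij} v_j with v = (-395, -353, -673, 917, -76, 173):
  c_1 = 28*-395 + -4*-353 + -12*-673 + -1*917 + 0*-76 + 15*173 = 106
  c_2 = 5*-395 + -1*-353 + -2*-673 + 0*917 + 0*-76 + 2*173 = 70
  c_3 = -15*-395 + 2*-353 + 6*-673 + 0*917 + 1*-76 + -6*173 = 67
  c_4 = 2*-395 + 0*-353 + -1*-673 + 0*917 + 0*-76 + 1*173 = 56
  c_5 = 12*-395 + -2*-353 + -5*-673 + 0*917 + 0*-76 + 4*173 = 23
  c_6 = 4*-395 + -1*-353 + -2*-673 + 0*917 + 0*-76 + 0*173 = 119
Writing each c_i in base p = 5:
  c_1 = 106 = 1·5^0 + 1·5^1 + 4·5^2
  c_2 = 70 = 0·5^0 + 4·5^1 + 2·5^2
  c_3 = 67 = 2·5^0 + 3·5^1 + 2·5^2
  c_4 = 56 = 1·5^0 + 1·5^1 + 2·5^2
  c_5 = 23 = 3·5^0 + 4·5^1
  c_6 = 119 = 4·5^0 + 3·5^1 + 4·5^2
Factor λ_0 = (1, 0, 2, 1, 3, 4)
Factor λ_1 = (1, 4, 3, 1, 4, 3)
Factor λ_2 = (4, 2, 2, 2, 0, 4)

((1, 0, 2, 1, 3, 4), (1, 4, 3, 1, 4, 3), (4, 2, 2, 2, 0, 4))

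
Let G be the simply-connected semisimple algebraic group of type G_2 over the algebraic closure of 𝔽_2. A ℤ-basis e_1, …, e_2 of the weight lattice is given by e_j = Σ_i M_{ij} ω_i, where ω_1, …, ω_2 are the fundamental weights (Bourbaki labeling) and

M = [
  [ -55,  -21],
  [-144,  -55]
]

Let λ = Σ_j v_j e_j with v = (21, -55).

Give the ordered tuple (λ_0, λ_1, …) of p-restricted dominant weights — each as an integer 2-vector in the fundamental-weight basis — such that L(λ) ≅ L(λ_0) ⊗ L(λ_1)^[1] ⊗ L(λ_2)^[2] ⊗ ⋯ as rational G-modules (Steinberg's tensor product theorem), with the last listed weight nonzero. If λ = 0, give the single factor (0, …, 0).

((0, 1),)

Compute c_i = Σ_j M_{ij} v_j with v = (21, -55):
  c_1 = (-55)·(21) + (-21)·(-55) = 0
  c_2 = (-144)·(21) + (-55)·(-55) = 1
Base-2 expansion of each c_i:
  c_1 = 0
  c_2 = 1 = 1·2^0
p-restricted factor λ_0 = (0, 1)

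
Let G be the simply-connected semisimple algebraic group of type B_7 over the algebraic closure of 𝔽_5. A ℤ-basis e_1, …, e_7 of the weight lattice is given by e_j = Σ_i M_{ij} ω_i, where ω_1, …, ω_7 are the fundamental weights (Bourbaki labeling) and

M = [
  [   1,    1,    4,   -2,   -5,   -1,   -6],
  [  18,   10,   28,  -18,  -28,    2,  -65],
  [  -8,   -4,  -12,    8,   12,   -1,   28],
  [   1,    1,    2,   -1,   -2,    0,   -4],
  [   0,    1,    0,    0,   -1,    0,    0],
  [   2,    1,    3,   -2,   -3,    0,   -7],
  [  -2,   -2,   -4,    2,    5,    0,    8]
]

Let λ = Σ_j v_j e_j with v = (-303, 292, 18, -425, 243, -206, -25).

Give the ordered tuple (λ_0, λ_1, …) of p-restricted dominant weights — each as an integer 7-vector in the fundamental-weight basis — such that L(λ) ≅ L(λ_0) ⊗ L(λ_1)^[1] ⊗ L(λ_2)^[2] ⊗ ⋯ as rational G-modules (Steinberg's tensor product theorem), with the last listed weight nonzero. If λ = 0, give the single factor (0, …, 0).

((2, 4, 2, 4, 4, 1, 0), (0, 0, 2, 2, 4, 2, 3), (2, 1, 2, 2, 1, 1, 4))

ω-coordinates c = M·v, v = (-303, 292, 18, -425, 243, -206, -25):
  c_1 = (1)·(-303) + (1)·(292) + (4)·(18) + (-2)·(-425) + (-5)·(243) + (-1)·(-206) + (-6)·(-25) = 52
  c_2 = (18)·(-303) + (10)·(292) + (28)·(18) + (-18)·(-425) + (-28)·(243) + (2)·(-206) + (-65)·(-25) = 29
  c_3 = (-8)·(-303) + (-4)·(292) + (-12)·(18) + (8)·(-425) + (12)·(243) + (-1)·(-206) + (28)·(-25) = 62
  c_4 = (1)·(-303) + (1)·(292) + (2)·(18) + (-1)·(-425) + (-2)·(243) + (0)·(-206) + (-4)·(-25) = 64
  c_5 = (0)·(-303) + (1)·(292) + (0)·(18) + (0)·(-425) + (-1)·(243) + (0)·(-206) + (0)·(-25) = 49
  c_6 = (2)·(-303) + (1)·(292) + (3)·(18) + (-2)·(-425) + (-3)·(243) + (0)·(-206) + (-7)·(-25) = 36
  c_7 = (-2)·(-303) + (-2)·(292) + (-4)·(18) + (2)·(-425) + (5)·(243) + (0)·(-206) + (8)·(-25) = 115
Base-5 expansion of each c_i:
  c_1 = 52 = 2·5^0 + 0·5^1 + 2·5^2
  c_2 = 29 = 4·5^0 + 0·5^1 + 1·5^2
  c_3 = 62 = 2·5^0 + 2·5^1 + 2·5^2
  c_4 = 64 = 4·5^0 + 2·5^1 + 2·5^2
  c_5 = 49 = 4·5^0 + 4·5^1 + 1·5^2
  c_6 = 36 = 1·5^0 + 2·5^1 + 1·5^2
  c_7 = 115 = 0·5^0 + 3·5^1 + 4·5^2
λ_0 = (2, 4, 2, 4, 4, 1, 0)
λ_1 = (0, 0, 2, 2, 4, 2, 3)
λ_2 = (2, 1, 2, 2, 1, 1, 4)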